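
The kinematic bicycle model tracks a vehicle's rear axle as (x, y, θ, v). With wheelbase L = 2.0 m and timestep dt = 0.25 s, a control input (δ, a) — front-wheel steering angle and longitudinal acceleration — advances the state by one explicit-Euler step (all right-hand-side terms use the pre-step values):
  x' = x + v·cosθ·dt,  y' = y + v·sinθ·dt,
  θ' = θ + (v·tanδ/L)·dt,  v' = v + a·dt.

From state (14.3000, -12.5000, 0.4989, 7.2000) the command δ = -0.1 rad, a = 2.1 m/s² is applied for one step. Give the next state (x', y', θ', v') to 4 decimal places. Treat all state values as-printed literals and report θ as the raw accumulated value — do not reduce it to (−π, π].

(15.8806, -11.6388, 0.4086, 7.7250)

x' = 14.3000 + 7.2000·cos(0.4989)·0.25 = 15.8806
y' = -12.5000 + 7.2000·sin(0.4989)·0.25 = -11.6388
θ' = 0.4989 + (7.2000/2.0)·tan(-0.1)·0.25 = 0.4086
v' = 7.2000 + 2.1000·0.25 = 7.7250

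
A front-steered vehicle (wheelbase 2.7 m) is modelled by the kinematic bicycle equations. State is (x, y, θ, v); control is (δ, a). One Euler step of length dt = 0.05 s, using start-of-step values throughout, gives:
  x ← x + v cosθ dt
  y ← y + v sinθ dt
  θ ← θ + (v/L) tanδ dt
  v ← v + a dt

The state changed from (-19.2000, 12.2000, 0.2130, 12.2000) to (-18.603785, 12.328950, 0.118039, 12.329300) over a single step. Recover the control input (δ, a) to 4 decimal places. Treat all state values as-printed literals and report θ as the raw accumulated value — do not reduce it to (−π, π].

δ = -0.3979, a = 2.5860

a = (v'−v)/dt = (0.129300)/0.05 = 2.5860
Δθ = θ'−θ = -0.094961;  (v·dt/L) = 12.2000·0.05/2.7 = 0.225926
tan δ = Δθ·L/(v·dt) = -0.420319  →  δ = -0.3979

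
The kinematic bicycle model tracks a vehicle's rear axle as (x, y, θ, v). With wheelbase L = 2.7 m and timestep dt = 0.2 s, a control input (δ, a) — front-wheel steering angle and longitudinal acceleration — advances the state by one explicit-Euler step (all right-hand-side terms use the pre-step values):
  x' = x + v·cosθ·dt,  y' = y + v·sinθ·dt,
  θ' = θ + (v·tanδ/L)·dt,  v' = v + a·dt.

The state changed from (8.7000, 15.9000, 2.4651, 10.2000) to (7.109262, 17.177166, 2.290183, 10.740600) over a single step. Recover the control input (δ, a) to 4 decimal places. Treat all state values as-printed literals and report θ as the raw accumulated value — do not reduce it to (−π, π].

δ = -0.2275, a = 2.7030

a = (v'−v)/dt = (0.540600)/0.2 = 2.7030
Δθ = θ'−θ = -0.174917;  (v·dt/L) = 10.2000·0.2/2.7 = 0.755556
tan δ = Δθ·L/(v·dt) = -0.231508  →  δ = -0.2275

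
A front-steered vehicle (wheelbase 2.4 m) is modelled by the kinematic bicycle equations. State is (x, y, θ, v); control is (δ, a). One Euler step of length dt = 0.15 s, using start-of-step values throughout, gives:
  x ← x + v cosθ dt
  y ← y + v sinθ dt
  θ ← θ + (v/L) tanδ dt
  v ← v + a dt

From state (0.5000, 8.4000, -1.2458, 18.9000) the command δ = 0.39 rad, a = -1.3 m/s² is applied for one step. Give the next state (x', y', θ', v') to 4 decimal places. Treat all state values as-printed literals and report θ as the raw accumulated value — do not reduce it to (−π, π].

(1.4052, 5.7134, -0.7602, 18.7050)

x' = 0.5000 + 18.9000·cos(-1.2458)·0.15 = 1.4052
y' = 8.4000 + 18.9000·sin(-1.2458)·0.15 = 5.7134
θ' = -1.2458 + (18.9000/2.4)·tan(0.39)·0.15 = -0.7602
v' = 18.9000 − 1.3000·0.15 = 18.7050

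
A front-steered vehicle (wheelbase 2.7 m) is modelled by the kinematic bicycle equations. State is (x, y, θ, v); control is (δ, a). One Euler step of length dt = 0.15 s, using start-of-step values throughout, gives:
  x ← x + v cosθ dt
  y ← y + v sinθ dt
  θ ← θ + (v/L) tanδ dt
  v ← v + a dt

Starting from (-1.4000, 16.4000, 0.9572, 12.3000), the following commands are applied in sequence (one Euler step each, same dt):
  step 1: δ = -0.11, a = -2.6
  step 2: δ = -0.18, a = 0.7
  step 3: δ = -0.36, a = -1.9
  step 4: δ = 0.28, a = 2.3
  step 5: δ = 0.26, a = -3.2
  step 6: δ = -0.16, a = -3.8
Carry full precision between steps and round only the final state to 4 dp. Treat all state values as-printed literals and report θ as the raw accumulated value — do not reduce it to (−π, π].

after step 1 (δ=-0.11, a=-2.6): (-0.337628, 17.908440, 0.881729, 11.910000)
after step 2 (δ=-0.18, a=0.7): (0.798261, 19.287330, 0.761326, 12.015000)
after step 3 (δ=-0.36, a=-1.9): (2.102949, 20.530670, 0.510077, 11.730000)
after step 4 (δ=0.28, a=2.3): (3.638478, 21.389735, 0.697466, 12.075000)
after step 5 (δ=0.26, a=-3.2): (5.026750, 22.553060, 0.875922, 11.595000)
after step 6 (δ=-0.16, a=-3.8): (6.140372, 23.889038, 0.771967, 11.025000)

(6.1404, 23.8890, 0.7720, 11.0250)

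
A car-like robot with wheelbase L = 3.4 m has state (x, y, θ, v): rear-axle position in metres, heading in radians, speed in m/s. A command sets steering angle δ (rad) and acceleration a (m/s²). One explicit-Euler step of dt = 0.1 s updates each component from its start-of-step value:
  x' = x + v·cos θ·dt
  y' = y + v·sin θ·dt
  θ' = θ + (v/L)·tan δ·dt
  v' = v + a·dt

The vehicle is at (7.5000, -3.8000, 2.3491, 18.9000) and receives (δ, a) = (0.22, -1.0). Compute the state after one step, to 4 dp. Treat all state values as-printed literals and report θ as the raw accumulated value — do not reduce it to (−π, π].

(6.1731, -2.4541, 2.4734, 18.8000)

x' = 7.5000 + 18.9000·cos(2.3491)·0.1 = 6.1731
y' = -3.8000 + 18.9000·sin(2.3491)·0.1 = -2.4541
θ' = 2.3491 + (18.9000/3.4)·tan(0.22)·0.1 = 2.4734
v' = 18.9000 − 1.0000·0.1 = 18.8000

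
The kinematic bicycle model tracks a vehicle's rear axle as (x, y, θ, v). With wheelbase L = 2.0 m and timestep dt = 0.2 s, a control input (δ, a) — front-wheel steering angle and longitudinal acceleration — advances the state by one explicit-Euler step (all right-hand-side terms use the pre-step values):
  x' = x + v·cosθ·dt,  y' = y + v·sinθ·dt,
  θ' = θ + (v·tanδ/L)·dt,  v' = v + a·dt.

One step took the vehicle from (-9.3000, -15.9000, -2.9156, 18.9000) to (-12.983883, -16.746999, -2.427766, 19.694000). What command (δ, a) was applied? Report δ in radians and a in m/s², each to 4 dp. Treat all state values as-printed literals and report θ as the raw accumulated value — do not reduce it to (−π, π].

δ = 0.2526, a = 3.9700

a = (v'−v)/dt = (0.794000)/0.2 = 3.9700
Δθ = θ'−θ = 0.487834;  (v·dt/L) = 18.9000·0.2/2.0 = 1.890000
tan δ = Δθ·L/(v·dt) = 0.258113  →  δ = 0.2526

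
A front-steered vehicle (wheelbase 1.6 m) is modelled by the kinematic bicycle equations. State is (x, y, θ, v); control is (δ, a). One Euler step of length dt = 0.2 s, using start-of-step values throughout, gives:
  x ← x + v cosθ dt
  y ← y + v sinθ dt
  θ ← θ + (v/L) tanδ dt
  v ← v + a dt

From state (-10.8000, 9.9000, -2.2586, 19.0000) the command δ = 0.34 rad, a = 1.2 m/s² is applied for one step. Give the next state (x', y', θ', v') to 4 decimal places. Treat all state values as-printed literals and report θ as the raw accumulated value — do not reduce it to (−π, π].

x' = -10.8000 + 19.0000·cos(-2.2586)·0.2 = -13.2124
y' = 9.9000 + 19.0000·sin(-2.2586)·0.2 = 6.9640
θ' = -2.2586 + (19.0000/1.6)·tan(0.34)·0.2 = -1.4185
v' = 19.0000 + 1.2000·0.2 = 19.2400

(-13.2124, 6.9640, -1.4185, 19.2400)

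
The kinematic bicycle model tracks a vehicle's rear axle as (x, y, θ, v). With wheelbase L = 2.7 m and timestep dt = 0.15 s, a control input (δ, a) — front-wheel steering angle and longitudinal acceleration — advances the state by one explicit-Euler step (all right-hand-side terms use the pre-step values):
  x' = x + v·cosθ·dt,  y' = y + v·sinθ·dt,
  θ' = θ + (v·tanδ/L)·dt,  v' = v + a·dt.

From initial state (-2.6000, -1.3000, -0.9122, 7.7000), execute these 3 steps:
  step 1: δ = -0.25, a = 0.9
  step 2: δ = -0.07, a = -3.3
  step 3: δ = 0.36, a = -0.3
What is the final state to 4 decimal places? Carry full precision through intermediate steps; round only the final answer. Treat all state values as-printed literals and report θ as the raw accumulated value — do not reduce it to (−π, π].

(-0.7335, -4.1719, -0.8985, 7.2950)

after step 1 (δ=-0.25, a=0.9): (-1.893132, -2.213434, -1.021430, 7.835000)
after step 2 (δ=-0.07, a=-3.3): (-1.279478, -3.215752, -1.051949, 7.340000)
after step 3 (δ=0.36, a=-0.3): (-0.733515, -4.171851, -0.898460, 7.295000)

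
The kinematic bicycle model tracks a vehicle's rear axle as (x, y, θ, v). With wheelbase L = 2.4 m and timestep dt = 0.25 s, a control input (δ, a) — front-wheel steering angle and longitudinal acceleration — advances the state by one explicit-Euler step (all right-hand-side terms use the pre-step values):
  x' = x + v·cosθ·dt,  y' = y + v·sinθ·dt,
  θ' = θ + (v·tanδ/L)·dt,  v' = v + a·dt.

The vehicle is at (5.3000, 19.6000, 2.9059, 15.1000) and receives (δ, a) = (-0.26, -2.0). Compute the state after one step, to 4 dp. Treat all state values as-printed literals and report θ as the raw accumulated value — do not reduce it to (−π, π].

(1.6294, 20.4815, 2.4875, 14.6000)

x' = 5.3000 + 15.1000·cos(2.9059)·0.25 = 1.6294
y' = 19.6000 + 15.1000·sin(2.9059)·0.25 = 20.4815
θ' = 2.9059 + (15.1000/2.4)·tan(-0.26)·0.25 = 2.4875
v' = 15.1000 − 2.0000·0.25 = 14.6000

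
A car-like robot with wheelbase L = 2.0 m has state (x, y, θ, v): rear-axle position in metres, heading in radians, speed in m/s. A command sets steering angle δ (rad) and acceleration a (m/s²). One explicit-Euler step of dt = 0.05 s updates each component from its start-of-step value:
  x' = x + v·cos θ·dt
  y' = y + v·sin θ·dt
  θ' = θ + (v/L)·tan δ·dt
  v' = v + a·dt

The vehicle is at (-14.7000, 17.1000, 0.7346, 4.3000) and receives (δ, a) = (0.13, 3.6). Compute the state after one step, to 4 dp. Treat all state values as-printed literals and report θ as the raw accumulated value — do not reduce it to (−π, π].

(-14.5404, 17.2441, 0.7487, 4.4800)

x' = -14.7000 + 4.3000·cos(0.7346)·0.05 = -14.5404
y' = 17.1000 + 4.3000·sin(0.7346)·0.05 = 17.2441
θ' = 0.7346 + (4.3000/2.0)·tan(0.13)·0.05 = 0.7487
v' = 4.3000 + 3.6000·0.05 = 4.4800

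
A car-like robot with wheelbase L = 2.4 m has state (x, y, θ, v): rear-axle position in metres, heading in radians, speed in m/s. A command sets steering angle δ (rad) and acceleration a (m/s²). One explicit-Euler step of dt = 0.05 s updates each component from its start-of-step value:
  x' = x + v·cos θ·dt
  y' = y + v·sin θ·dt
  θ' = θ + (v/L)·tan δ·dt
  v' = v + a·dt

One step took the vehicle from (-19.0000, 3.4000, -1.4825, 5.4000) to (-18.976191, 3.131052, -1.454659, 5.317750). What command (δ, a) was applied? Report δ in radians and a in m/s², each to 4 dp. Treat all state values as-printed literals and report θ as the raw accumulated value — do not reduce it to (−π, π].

δ = 0.2426, a = -1.6450

a = (v'−v)/dt = (-0.082250)/0.05 = -1.6450
Δθ = θ'−θ = 0.027841;  (v·dt/L) = 5.4000·0.05/2.4 = 0.112500
tan δ = Δθ·L/(v·dt) = 0.247476  →  δ = 0.2426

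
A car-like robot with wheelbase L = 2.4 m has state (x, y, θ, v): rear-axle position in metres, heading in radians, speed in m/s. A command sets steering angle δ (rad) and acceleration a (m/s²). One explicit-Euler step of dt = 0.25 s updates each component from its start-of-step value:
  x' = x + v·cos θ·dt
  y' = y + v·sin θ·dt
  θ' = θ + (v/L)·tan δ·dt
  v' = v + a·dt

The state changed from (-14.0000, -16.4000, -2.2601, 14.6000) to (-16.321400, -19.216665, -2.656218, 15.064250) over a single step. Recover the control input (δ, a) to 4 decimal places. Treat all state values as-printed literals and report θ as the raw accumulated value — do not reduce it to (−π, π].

a = (v'−v)/dt = (0.464250)/0.25 = 1.8570
Δθ = θ'−θ = -0.396118;  (v·dt/L) = 14.6000·0.25/2.4 = 1.520833
tan δ = Δθ·L/(v·dt) = -0.260461  →  δ = -0.2548

δ = -0.2548, a = 1.8570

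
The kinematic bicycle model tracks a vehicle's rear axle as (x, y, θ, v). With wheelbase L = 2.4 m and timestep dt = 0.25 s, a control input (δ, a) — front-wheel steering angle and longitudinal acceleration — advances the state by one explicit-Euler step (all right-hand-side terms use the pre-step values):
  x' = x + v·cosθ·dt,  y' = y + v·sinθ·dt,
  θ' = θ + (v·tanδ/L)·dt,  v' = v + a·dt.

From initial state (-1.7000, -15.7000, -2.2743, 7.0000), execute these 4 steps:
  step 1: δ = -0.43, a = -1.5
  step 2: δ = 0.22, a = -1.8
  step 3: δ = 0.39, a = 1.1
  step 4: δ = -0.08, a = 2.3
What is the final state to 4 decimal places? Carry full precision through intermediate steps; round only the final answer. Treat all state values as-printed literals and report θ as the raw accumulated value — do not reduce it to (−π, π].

after step 1 (δ=-0.43, a=-1.5): (-2.832064, -17.034516, -2.608711, 6.625000)
after step 2 (δ=0.22, a=-1.8): (-4.258669, -17.875919, -2.454390, 6.175000)
after step 3 (δ=0.39, a=1.1): (-5.452025, -18.855239, -2.189988, 6.450000)
after step 4 (δ=-0.08, a=2.3): (-6.387883, -20.168375, -2.243853, 7.025000)

(-6.3879, -20.1684, -2.2439, 7.0250)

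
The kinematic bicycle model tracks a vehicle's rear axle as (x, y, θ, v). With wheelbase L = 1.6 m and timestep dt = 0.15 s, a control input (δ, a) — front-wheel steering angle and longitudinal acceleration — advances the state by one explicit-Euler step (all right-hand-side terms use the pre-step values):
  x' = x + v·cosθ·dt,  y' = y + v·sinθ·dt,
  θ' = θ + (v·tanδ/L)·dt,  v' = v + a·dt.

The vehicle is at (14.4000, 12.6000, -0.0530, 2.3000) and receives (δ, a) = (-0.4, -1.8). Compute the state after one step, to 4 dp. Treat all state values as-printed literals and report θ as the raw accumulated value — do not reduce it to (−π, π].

x' = 14.4000 + 2.3000·cos(-0.0530)·0.15 = 14.7445
y' = 12.6000 + 2.3000·sin(-0.0530)·0.15 = 12.5817
θ' = -0.0530 + (2.3000/1.6)·tan(-0.4)·0.15 = -0.1442
v' = 2.3000 − 1.8000·0.15 = 2.0300

(14.7445, 12.5817, -0.1442, 2.0300)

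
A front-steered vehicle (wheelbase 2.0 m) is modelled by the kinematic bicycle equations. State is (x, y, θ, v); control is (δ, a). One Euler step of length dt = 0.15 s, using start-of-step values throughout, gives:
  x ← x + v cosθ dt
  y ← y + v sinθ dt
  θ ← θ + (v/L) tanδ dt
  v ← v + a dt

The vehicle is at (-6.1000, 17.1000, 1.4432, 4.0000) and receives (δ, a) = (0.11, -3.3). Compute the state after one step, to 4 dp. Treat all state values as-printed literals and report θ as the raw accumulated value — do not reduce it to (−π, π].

(-6.0236, 17.6951, 1.4763, 3.5050)

x' = -6.1000 + 4.0000·cos(1.4432)·0.15 = -6.0236
y' = 17.1000 + 4.0000·sin(1.4432)·0.15 = 17.6951
θ' = 1.4432 + (4.0000/2.0)·tan(0.11)·0.15 = 1.4763
v' = 4.0000 − 3.3000·0.15 = 3.5050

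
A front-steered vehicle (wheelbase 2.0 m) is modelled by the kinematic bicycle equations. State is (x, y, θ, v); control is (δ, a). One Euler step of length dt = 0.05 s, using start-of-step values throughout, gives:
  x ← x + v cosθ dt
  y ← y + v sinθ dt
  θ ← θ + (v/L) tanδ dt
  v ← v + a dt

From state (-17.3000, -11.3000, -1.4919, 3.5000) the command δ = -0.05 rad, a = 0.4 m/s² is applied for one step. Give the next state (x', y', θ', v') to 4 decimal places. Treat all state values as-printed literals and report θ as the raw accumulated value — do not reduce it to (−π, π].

x' = -17.3000 + 3.5000·cos(-1.4919)·0.05 = -17.2862
y' = -11.3000 + 3.5000·sin(-1.4919)·0.05 = -11.4745
θ' = -1.4919 + (3.5000/2.0)·tan(-0.05)·0.05 = -1.4963
v' = 3.5000 + 0.4000·0.05 = 3.5200

(-17.2862, -11.4745, -1.4963, 3.5200)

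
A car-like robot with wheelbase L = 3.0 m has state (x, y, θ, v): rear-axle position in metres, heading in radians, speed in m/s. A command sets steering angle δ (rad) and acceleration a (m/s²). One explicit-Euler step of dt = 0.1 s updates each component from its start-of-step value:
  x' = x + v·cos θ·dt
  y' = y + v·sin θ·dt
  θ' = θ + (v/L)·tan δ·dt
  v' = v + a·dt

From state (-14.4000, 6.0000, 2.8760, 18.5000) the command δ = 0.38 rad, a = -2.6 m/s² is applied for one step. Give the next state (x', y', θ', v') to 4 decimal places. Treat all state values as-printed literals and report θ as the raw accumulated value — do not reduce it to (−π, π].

(-16.1851, 6.4856, 3.1223, 18.2400)

x' = -14.4000 + 18.5000·cos(2.8760)·0.1 = -16.1851
y' = 6.0000 + 18.5000·sin(2.8760)·0.1 = 6.4856
θ' = 2.8760 + (18.5000/3.0)·tan(0.38)·0.1 = 3.1223
v' = 18.5000 − 2.6000·0.1 = 18.2400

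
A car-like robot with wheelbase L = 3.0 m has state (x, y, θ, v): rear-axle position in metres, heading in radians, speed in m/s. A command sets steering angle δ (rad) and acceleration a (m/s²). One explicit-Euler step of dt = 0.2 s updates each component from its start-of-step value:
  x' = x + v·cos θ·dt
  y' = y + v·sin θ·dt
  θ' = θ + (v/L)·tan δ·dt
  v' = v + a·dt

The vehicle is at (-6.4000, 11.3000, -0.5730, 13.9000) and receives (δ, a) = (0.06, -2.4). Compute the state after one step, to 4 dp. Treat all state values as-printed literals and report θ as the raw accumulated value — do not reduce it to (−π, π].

(-4.0640, 9.7928, -0.5173, 13.4200)

x' = -6.4000 + 13.9000·cos(-0.5730)·0.2 = -4.0640
y' = 11.3000 + 13.9000·sin(-0.5730)·0.2 = 9.7928
θ' = -0.5730 + (13.9000/3.0)·tan(0.06)·0.2 = -0.5173
v' = 13.9000 − 2.4000·0.2 = 13.4200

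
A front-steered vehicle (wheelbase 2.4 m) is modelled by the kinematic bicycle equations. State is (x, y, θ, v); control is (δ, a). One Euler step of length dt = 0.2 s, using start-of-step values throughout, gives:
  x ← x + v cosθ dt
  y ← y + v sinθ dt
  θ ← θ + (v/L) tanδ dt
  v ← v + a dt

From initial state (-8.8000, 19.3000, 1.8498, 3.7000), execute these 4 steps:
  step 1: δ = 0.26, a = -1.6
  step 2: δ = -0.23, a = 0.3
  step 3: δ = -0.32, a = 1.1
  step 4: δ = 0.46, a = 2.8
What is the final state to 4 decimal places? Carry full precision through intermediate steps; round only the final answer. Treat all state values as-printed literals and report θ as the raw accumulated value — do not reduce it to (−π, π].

(-9.5881, 22.0195, 1.9220, 4.2200)

after step 1 (δ=0.26, a=-1.6): (-9.003795, 20.011384, 1.931823, 3.380000)
after step 2 (δ=-0.23, a=0.3): (-9.242582, 20.643806, 1.865873, 3.440000)
after step 3 (δ=-0.32, a=1.1): (-9.442661, 21.302070, 1.770875, 3.660000)
after step 4 (δ=0.46, a=2.8): (-9.588143, 22.019468, 1.921987, 4.220000)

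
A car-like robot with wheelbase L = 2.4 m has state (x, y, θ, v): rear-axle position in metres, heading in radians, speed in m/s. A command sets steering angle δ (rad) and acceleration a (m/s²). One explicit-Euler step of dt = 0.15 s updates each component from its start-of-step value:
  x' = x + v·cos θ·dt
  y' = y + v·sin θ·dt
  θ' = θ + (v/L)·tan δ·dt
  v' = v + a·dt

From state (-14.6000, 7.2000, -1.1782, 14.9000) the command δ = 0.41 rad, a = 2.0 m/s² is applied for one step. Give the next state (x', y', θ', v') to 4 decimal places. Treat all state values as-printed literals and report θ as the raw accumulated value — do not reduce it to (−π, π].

(-13.7449, 5.1350, -0.7734, 15.2000)

x' = -14.6000 + 14.9000·cos(-1.1782)·0.15 = -13.7449
y' = 7.2000 + 14.9000·sin(-1.1782)·0.15 = 5.1350
θ' = -1.1782 + (14.9000/2.4)·tan(0.41)·0.15 = -0.7734
v' = 14.9000 + 2.0000·0.15 = 15.2000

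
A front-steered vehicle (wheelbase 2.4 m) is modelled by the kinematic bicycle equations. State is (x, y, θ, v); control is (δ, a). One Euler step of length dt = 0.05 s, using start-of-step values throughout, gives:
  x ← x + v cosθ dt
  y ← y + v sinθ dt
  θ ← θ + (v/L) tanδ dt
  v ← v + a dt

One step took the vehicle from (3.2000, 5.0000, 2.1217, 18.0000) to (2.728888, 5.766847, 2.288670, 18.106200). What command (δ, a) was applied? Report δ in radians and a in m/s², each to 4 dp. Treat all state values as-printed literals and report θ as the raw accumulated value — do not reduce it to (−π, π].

a = (v'−v)/dt = (0.106200)/0.05 = 2.1240
Δθ = θ'−θ = 0.166970;  (v·dt/L) = 18.0000·0.05/2.4 = 0.375000
tan δ = Δθ·L/(v·dt) = 0.445253  →  δ = 0.4189

δ = 0.4189, a = 2.1240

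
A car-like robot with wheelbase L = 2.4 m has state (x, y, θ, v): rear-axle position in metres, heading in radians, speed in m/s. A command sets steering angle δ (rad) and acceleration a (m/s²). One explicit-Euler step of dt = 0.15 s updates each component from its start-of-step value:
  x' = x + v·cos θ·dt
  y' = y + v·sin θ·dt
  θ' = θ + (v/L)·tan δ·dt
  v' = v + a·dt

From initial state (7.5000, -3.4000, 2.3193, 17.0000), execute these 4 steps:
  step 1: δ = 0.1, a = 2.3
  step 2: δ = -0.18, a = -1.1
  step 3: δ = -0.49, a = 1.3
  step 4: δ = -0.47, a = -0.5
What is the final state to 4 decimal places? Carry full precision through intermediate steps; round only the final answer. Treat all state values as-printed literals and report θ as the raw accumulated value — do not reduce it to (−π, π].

(2.0040, 4.8115, 1.1043, 17.3000)

after step 1 (δ=0.1, a=2.3): (5.764615, -1.531595, 2.425906, 17.345000)
after step 2 (δ=-0.18, a=-1.1): (3.801224, 0.175507, 2.228639, 17.180000)
after step 3 (δ=-0.49, a=1.3): (2.225616, 2.214721, 1.655914, 17.375000)
after step 4 (δ=-0.47, a=-0.5): (2.004047, 4.811535, 1.104295, 17.300000)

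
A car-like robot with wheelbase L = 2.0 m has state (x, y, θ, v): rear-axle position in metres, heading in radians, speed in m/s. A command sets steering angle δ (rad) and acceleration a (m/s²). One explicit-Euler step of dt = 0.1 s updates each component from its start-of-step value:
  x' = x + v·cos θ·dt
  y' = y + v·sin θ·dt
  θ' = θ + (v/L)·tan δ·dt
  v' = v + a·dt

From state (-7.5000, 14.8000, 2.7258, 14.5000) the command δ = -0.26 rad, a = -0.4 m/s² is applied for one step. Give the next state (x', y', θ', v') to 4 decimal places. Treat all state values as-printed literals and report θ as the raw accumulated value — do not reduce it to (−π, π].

x' = -7.5000 + 14.5000·cos(2.7258)·0.1 = -8.8265
y' = 14.8000 + 14.5000·sin(2.7258)·0.1 = 15.3857
θ' = 2.7258 + (14.5000/2.0)·tan(-0.26)·0.1 = 2.5329
v' = 14.5000 − 0.4000·0.1 = 14.4600

(-8.8265, 15.3857, 2.5329, 14.4600)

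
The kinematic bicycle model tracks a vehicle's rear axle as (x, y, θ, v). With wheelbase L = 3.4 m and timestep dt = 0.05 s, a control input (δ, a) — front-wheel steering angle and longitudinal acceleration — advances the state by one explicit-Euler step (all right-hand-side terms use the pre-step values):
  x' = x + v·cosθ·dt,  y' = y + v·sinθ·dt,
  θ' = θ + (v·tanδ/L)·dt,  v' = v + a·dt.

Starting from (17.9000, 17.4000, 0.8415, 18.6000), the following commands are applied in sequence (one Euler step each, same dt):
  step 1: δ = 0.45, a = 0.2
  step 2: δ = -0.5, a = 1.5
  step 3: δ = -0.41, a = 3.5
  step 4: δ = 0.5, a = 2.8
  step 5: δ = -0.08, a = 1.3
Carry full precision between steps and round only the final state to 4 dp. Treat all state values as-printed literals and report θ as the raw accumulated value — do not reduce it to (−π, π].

after step 1 (δ=0.45, a=0.2): (18.519701, 18.093448, 0.973630, 18.610000)
after step 2 (δ=-0.5, a=1.5): (19.042923, 18.862909, 0.824120, 18.685000)
after step 3 (δ=-0.41, a=3.5): (19.677468, 19.548602, 0.704692, 18.860000)
after step 4 (δ=0.5, a=2.8): (20.395856, 20.159476, 0.856211, 19.000000)
after step 5 (δ=-0.08, a=1.3): (21.018396, 20.877073, 0.833810, 19.065000)

(21.0184, 20.8771, 0.8338, 19.0650)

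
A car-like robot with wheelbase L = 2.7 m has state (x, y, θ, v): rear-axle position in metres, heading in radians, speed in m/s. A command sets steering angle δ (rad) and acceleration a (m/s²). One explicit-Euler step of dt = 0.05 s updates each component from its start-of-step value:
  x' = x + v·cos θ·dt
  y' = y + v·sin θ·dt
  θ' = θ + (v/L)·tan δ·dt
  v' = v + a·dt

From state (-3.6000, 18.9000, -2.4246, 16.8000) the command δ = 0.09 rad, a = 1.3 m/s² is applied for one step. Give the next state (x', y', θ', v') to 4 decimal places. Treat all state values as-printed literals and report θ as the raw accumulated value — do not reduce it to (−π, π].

(-4.2332, 18.3480, -2.3965, 16.8650)

x' = -3.6000 + 16.8000·cos(-2.4246)·0.05 = -4.2332
y' = 18.9000 + 16.8000·sin(-2.4246)·0.05 = 18.3480
θ' = -2.4246 + (16.8000/2.7)·tan(0.09)·0.05 = -2.3965
v' = 16.8000 + 1.3000·0.05 = 16.8650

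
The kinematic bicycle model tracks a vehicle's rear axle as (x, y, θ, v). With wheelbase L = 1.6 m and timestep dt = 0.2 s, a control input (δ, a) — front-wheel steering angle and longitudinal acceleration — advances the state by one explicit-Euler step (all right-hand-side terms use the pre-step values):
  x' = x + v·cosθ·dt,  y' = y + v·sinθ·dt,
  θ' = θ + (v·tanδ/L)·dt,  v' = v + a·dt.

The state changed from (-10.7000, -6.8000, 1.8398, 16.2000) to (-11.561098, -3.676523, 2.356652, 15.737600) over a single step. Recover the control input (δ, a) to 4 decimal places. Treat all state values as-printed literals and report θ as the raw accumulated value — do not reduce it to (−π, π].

a = (v'−v)/dt = (-0.462400)/0.2 = -2.3120
Δθ = θ'−θ = 0.516852;  (v·dt/L) = 16.2000·0.2/1.6 = 2.025000
tan δ = Δθ·L/(v·dt) = 0.255236  →  δ = 0.2499

δ = 0.2499, a = -2.3120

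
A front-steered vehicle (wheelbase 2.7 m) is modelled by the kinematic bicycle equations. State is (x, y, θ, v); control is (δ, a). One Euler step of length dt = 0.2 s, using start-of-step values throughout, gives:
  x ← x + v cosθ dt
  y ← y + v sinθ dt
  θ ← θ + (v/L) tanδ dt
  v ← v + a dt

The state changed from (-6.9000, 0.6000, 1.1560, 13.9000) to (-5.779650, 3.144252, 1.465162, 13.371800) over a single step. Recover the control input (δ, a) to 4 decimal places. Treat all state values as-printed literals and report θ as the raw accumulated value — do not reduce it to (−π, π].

δ = 0.2917, a = -2.6410

a = (v'−v)/dt = (-0.528200)/0.2 = -2.6410
Δθ = θ'−θ = 0.309162;  (v·dt/L) = 13.9000·0.2/2.7 = 1.029630
tan δ = Δθ·L/(v·dt) = 0.300265  →  δ = 0.2917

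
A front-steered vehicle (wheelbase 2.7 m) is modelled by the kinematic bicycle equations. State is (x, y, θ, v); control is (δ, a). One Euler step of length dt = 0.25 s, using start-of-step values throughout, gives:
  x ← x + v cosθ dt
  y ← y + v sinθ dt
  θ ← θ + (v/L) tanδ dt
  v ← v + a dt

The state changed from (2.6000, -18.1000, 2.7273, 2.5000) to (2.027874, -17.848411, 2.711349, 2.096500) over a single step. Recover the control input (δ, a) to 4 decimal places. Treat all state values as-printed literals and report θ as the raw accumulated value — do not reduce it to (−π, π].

a = (v'−v)/dt = (-0.403500)/0.25 = -1.6140
Δθ = θ'−θ = -0.015951;  (v·dt/L) = 2.5000·0.25/2.7 = 0.231481
tan δ = Δθ·L/(v·dt) = -0.068908  →  δ = -0.0688

δ = -0.0688, a = -1.6140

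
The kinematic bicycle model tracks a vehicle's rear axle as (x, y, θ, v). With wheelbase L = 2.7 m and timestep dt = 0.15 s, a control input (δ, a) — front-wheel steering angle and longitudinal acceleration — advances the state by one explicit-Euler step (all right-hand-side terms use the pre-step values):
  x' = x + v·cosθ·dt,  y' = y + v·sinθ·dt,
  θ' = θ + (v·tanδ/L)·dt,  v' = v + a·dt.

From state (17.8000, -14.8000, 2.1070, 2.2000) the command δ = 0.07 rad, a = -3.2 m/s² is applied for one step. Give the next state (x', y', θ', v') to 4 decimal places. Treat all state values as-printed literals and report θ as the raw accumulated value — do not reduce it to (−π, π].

x' = 17.8000 + 2.2000·cos(2.1070)·0.15 = 17.6314
y' = -14.8000 + 2.2000·sin(2.1070)·0.15 = -14.5163
θ' = 2.1070 + (2.2000/2.7)·tan(0.07)·0.15 = 2.1156
v' = 2.2000 − 3.2000·0.15 = 1.7200

(17.6314, -14.5163, 2.1156, 1.7200)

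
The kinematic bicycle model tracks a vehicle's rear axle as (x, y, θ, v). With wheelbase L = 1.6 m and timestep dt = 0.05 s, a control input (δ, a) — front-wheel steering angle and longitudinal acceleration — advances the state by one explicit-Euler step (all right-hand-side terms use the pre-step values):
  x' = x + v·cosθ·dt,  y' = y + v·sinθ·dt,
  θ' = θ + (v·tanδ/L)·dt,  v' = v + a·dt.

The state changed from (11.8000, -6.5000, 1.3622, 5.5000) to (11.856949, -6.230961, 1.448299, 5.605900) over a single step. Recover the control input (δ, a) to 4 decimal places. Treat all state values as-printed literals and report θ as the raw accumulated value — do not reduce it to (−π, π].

δ = 0.4644, a = 2.1180

a = (v'−v)/dt = (0.105900)/0.05 = 2.1180
Δθ = θ'−θ = 0.086099;  (v·dt/L) = 5.5000·0.05/1.6 = 0.171875
tan δ = Δθ·L/(v·dt) = 0.500940  →  δ = 0.4644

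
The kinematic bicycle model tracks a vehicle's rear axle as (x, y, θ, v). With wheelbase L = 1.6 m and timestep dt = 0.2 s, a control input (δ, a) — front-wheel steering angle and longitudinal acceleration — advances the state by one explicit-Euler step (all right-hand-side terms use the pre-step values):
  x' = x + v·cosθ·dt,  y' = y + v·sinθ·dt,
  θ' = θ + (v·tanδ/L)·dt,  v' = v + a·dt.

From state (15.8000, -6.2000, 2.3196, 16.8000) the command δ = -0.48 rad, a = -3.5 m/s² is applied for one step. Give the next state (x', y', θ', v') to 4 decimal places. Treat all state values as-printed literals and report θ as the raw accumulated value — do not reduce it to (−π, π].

(13.5126, -3.7388, 1.2263, 16.1000)

x' = 15.8000 + 16.8000·cos(2.3196)·0.2 = 13.5126
y' = -6.2000 + 16.8000·sin(2.3196)·0.2 = -3.7388
θ' = 2.3196 + (16.8000/1.6)·tan(-0.48)·0.2 = 1.2263
v' = 16.8000 − 3.5000·0.2 = 16.1000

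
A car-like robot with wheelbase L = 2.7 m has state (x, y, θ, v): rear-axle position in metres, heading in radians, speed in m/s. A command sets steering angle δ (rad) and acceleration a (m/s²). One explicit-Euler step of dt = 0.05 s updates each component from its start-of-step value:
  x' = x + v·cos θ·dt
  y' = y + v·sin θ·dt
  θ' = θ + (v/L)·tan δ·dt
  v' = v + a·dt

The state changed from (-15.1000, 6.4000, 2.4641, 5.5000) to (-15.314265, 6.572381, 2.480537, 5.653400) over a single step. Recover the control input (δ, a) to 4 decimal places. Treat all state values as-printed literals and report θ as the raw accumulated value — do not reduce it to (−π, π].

δ = 0.1600, a = 3.0680

a = (v'−v)/dt = (0.153400)/0.05 = 3.0680
Δθ = θ'−θ = 0.016437;  (v·dt/L) = 5.5000·0.05/2.7 = 0.101852
tan δ = Δθ·L/(v·dt) = 0.161381  →  δ = 0.1600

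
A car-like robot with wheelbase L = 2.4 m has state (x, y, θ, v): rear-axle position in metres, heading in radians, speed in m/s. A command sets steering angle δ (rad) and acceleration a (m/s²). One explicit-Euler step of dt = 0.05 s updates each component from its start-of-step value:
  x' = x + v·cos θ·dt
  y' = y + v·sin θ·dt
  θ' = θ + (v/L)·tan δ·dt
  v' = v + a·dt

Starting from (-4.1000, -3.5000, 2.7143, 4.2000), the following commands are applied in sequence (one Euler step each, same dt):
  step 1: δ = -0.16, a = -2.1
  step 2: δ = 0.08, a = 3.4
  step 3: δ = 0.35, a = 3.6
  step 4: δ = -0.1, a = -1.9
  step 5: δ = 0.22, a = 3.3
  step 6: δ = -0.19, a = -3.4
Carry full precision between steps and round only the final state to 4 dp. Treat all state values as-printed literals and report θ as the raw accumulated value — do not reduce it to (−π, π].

after step 1 (δ=-0.16, a=-2.1): (-4.291119, -3.412974, 2.700179, 4.095000)
after step 2 (δ=0.08, a=3.4): (-4.476244, -3.325501, 2.707019, 4.265000)
after step 3 (δ=0.35, a=3.6): (-4.669672, -3.235718, 2.739453, 4.445000)
after step 4 (δ=-0.1, a=-1.9): (-4.874192, -3.148732, 2.730162, 4.350000)
after step 5 (δ=0.22, a=3.3): (-5.073542, -3.061749, 2.750427, 4.515000)
after step 6 (δ=-0.19, a=-3.4): (-5.282240, -2.975678, 2.732337, 4.345000)

(-5.2822, -2.9757, 2.7323, 4.3450)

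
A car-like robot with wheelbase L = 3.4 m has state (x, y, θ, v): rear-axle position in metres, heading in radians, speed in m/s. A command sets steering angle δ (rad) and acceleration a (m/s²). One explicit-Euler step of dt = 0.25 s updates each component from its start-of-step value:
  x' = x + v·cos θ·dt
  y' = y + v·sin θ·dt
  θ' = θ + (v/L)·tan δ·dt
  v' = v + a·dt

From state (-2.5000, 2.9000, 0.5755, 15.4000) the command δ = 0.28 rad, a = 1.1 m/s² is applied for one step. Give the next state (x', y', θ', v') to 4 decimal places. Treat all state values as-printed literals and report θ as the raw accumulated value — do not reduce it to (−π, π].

x' = -2.5000 + 15.4000·cos(0.5755)·0.25 = 0.7298
y' = 2.9000 + 15.4000·sin(0.5755)·0.25 = 4.9954
θ' = 0.5755 + (15.4000/3.4)·tan(0.28)·0.25 = 0.9011
v' = 15.4000 + 1.1000·0.25 = 15.6750

(0.7298, 4.9954, 0.9011, 15.6750)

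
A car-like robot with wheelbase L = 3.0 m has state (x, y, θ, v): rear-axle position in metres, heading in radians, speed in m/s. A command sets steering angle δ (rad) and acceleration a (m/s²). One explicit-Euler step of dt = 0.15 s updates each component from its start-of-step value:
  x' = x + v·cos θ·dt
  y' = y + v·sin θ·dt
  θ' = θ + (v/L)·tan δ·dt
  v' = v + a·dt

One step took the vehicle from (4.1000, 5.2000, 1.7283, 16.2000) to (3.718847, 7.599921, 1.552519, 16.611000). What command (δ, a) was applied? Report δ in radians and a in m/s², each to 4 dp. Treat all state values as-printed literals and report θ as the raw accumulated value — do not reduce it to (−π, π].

a = (v'−v)/dt = (0.411000)/0.15 = 2.7400
Δθ = θ'−θ = -0.175781;  (v·dt/L) = 16.2000·0.15/3.0 = 0.810000
tan δ = Δθ·L/(v·dt) = -0.217014  →  δ = -0.2137

δ = -0.2137, a = 2.7400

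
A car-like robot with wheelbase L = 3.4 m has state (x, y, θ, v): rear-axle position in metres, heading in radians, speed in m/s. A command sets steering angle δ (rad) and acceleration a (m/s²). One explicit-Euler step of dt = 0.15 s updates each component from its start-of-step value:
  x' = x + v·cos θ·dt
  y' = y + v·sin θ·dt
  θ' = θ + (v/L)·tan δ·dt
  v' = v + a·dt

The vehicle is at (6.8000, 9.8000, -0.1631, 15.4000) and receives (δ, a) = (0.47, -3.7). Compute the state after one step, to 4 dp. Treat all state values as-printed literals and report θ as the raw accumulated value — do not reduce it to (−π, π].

x' = 6.8000 + 15.4000·cos(-0.1631)·0.15 = 9.0793
y' = 9.8000 + 15.4000·sin(-0.1631)·0.15 = 9.4249
θ' = -0.1631 + (15.4000/3.4)·tan(0.47)·0.15 = 0.1820
v' = 15.4000 − 3.7000·0.15 = 14.8450

(9.0793, 9.4249, 0.1820, 14.8450)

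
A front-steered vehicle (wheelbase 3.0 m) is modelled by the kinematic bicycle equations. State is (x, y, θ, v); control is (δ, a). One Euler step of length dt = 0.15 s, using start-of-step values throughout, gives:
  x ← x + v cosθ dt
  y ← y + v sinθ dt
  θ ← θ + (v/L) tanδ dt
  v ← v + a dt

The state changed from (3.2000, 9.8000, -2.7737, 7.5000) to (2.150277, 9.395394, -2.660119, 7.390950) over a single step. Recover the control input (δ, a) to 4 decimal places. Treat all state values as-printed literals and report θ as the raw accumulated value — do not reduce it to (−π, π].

a = (v'−v)/dt = (-0.109050)/0.15 = -0.7270
Δθ = θ'−θ = 0.113581;  (v·dt/L) = 7.5000·0.15/3.0 = 0.375000
tan δ = Δθ·L/(v·dt) = 0.302883  →  δ = 0.2941

δ = 0.2941, a = -0.7270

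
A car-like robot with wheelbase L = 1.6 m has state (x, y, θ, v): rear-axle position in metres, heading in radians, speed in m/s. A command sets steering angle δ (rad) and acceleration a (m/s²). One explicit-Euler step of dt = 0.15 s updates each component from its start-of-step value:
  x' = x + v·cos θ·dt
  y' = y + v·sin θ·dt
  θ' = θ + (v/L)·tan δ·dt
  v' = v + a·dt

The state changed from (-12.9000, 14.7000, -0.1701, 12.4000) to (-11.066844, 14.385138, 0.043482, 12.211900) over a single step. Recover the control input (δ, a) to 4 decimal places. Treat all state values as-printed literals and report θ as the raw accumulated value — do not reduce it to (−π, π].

δ = 0.1817, a = -1.2540

a = (v'−v)/dt = (-0.188100)/0.15 = -1.2540
Δθ = θ'−θ = 0.213582;  (v·dt/L) = 12.4000·0.15/1.6 = 1.162500
tan δ = Δθ·L/(v·dt) = 0.183726  →  δ = 0.1817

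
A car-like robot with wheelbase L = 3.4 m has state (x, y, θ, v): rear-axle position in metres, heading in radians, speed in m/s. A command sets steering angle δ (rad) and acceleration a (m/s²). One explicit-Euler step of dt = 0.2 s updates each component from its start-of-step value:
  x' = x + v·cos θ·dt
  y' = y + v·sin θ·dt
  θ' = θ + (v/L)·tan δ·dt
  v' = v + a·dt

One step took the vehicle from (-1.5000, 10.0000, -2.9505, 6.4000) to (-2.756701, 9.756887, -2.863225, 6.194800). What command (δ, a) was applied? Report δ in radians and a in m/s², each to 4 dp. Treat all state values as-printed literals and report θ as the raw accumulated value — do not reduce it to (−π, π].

a = (v'−v)/dt = (-0.205200)/0.2 = -1.0260
Δθ = θ'−θ = 0.087275;  (v·dt/L) = 6.4000·0.2/3.4 = 0.376471
tan δ = Δθ·L/(v·dt) = 0.231824  →  δ = 0.2278

δ = 0.2278, a = -1.0260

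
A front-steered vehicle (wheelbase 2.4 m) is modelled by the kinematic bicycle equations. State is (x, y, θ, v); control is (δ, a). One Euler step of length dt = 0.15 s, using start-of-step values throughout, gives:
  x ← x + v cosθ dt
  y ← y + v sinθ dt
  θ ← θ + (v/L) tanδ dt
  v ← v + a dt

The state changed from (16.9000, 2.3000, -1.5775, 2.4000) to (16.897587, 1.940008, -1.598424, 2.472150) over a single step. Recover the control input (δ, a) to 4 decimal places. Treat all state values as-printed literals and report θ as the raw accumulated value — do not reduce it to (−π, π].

δ = -0.1386, a = 0.4810

a = (v'−v)/dt = (0.072150)/0.15 = 0.4810
Δθ = θ'−θ = -0.020924;  (v·dt/L) = 2.4000·0.15/2.4 = 0.150000
tan δ = Δθ·L/(v·dt) = -0.139493  →  δ = -0.1386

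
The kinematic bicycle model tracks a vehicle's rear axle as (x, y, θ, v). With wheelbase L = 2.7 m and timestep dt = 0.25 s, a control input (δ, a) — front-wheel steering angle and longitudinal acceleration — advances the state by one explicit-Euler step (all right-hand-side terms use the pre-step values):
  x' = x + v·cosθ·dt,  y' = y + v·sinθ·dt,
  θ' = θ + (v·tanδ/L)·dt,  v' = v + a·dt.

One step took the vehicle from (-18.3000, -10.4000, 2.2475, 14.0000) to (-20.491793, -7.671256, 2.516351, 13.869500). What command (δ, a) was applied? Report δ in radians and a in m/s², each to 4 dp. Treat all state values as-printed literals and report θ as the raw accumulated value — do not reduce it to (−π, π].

a = (v'−v)/dt = (-0.130500)/0.25 = -0.5220
Δθ = θ'−θ = 0.268851;  (v·dt/L) = 14.0000·0.25/2.7 = 1.296296
tan δ = Δθ·L/(v·dt) = 0.207399  →  δ = 0.2045

δ = 0.2045, a = -0.5220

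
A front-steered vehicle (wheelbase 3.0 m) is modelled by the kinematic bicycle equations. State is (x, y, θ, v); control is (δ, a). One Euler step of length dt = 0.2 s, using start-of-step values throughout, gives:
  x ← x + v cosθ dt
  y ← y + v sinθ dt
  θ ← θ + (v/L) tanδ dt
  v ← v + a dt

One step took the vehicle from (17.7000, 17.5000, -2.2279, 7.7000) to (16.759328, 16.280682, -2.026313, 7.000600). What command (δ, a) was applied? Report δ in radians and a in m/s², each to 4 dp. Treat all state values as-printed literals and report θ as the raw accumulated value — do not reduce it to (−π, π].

a = (v'−v)/dt = (-0.699400)/0.2 = -3.4970
Δθ = θ'−θ = 0.201587;  (v·dt/L) = 7.7000·0.2/3.0 = 0.513333
tan δ = Δθ·L/(v·dt) = 0.392702  →  δ = 0.3742

δ = 0.3742, a = -3.4970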